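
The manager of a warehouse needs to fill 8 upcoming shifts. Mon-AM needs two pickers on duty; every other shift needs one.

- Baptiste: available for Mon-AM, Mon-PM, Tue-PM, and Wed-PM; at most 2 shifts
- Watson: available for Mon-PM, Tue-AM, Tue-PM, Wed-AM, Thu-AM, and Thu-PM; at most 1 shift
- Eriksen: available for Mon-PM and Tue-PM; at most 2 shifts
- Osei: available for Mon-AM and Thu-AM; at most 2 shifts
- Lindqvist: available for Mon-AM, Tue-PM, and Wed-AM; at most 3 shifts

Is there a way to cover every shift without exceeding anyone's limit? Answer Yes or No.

Total capacity is 10 and 9 slots are needed, so capacity alone doesn't rule it out.
Shifts {Tue-AM, Thu-PM} need 2 worker-slots in total, but the pickers available for any of those shifts (Watson) can supply at most 1 among them. So no valid schedule exists.

No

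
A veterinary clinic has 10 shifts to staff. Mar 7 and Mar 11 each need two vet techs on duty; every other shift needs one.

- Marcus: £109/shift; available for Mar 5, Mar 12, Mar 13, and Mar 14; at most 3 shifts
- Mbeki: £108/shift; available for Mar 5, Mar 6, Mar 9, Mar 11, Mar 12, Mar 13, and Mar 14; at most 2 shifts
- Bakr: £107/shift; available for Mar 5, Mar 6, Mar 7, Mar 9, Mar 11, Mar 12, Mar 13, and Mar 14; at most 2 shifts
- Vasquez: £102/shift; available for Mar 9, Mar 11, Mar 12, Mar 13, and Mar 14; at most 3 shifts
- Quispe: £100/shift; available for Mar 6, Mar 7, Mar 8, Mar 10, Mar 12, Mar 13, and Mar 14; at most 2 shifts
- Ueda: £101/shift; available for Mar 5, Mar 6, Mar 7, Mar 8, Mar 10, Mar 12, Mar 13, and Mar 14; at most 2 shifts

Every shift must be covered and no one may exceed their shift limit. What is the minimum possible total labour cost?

£1247

Picking the cheapest available vet tech for each shift independently would cost £1213, but that ignores the shift limits.
An optimal schedule: Mar 5→Ueda, Mar 6→Mbeki, Mar 7→Ueda+Bakr, Mar 8→Quispe, Mar 9→Vasquez, Mar 10→Quispe, Mar 11→Vasquez+Bakr, Mar 12→Vasquez, Mar 13→Mbeki, Mar 14→Marcus.
Total: 101 + 108 + 101 + 107 + 100 + 102 + 100 + 102 + 107 + 102 + 108 + 109 = £1247.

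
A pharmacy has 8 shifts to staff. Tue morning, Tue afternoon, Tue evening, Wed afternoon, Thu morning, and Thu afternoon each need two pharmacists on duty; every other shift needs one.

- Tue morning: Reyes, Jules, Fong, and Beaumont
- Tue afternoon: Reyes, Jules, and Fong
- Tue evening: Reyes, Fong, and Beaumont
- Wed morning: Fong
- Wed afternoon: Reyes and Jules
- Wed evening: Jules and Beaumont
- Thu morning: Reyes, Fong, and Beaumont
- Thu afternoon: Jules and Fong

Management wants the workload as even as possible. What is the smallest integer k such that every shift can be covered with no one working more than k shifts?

4

With 4 pharmacists and 14 worker-slots to fill, someone must work at least ⌈14/4⌉ = 4 shifts, so k ≥ 4.
k = 4 works: Tue morning→Fong+Beaumont, Tue afternoon→Reyes+Jules, Tue evening→Reyes+Fong, Wed morning→Fong, Wed afternoon→Reyes+Jules, Wed evening→Jules, Thu morning→Reyes+Beaumont, Thu afternoon→Jules+Fong.
Loads: Reyes 4, Jules 4, Fong 4, Beaumont 2 — all ≤ 4.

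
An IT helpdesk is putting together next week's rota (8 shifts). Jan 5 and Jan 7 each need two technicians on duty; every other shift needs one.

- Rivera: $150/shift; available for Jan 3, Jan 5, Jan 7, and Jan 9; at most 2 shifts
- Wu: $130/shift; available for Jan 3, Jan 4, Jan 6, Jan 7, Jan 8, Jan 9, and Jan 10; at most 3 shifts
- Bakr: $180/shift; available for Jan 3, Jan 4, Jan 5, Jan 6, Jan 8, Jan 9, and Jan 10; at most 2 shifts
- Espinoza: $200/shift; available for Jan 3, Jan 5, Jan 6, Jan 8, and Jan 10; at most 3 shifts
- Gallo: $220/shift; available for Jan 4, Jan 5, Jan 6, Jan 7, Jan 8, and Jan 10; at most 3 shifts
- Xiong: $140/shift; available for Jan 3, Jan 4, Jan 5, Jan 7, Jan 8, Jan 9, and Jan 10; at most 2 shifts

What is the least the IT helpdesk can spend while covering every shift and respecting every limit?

$1530

Picking the cheapest available technician for each shift independently would cost $1340, but that ignores the shift limits.
An optimal schedule: Jan 3→Xiong, Jan 4→Wu, Jan 5→Rivera+Espinoza, Jan 6→Wu, Jan 7→Xiong+Rivera, Jan 8→Bakr, Jan 9→Wu, Jan 10→Bakr.
Total: 140 + 130 + 150 + 200 + 130 + 140 + 150 + 180 + 130 + 180 = $1530.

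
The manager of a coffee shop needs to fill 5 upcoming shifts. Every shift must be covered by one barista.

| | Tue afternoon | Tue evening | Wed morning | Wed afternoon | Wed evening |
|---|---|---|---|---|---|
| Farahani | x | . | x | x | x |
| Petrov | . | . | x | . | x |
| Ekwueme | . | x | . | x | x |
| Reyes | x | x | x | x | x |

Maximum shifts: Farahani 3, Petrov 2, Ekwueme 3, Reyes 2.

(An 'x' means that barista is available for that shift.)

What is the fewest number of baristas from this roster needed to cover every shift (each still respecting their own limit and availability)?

5 slots to fill and no one can take more than 3, so at least ⌈5/3⌉ = 2 baristas are needed.
Farahani and Ekwueme alone can cover everything: Tue afternoon→Farahani, Tue evening→Ekwueme, Wed morning→Farahani, Wed afternoon→Farahani, Wed evening→Ekwueme.

2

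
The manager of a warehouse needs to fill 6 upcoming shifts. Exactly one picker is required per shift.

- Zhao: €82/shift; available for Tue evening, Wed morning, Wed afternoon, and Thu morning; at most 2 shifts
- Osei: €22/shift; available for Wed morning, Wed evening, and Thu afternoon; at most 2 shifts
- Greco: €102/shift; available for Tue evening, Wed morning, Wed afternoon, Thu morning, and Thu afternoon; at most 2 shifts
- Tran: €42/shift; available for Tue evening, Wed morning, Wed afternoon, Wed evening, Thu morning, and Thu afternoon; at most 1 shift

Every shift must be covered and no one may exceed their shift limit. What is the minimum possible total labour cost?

€352

Picking the cheapest available picker for each shift independently would cost €192, but that ignores the shift limits.
An optimal schedule: Tue evening→Tran, Wed morning→Greco, Wed afternoon→Zhao, Wed evening→Osei, Thu morning→Zhao, Thu afternoon→Osei.
Total: 42 + 102 + 82 + 22 + 82 + 22 = €352.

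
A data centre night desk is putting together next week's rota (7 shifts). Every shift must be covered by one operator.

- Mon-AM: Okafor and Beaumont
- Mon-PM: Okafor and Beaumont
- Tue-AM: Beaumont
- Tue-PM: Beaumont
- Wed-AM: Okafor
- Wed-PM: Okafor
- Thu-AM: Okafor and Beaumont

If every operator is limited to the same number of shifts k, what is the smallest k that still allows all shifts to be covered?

4

With 2 operators and 7 worker-slots to fill, someone must work at least ⌈7/2⌉ = 4 shifts, so k ≥ 4.
k = 4 works: Mon-AM→Okafor, Mon-PM→Okafor, Tue-AM→Beaumont, Tue-PM→Beaumont, Wed-AM→Okafor, Wed-PM→Okafor, Thu-AM→Beaumont.
Loads: Okafor 4, Beaumont 3 — all ≤ 4.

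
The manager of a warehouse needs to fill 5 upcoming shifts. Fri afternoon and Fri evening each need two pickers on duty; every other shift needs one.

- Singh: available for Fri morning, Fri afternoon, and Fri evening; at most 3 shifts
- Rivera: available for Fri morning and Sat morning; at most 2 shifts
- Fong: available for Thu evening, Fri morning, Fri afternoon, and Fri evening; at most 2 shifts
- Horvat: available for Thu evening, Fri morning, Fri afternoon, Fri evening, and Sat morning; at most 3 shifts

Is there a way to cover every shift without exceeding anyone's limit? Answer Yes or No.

One valid schedule: Thu evening→Fong, Fri morning→Singh, Fri afternoon→Singh+Fong, Fri evening→Singh+Horvat, Sat morning→Rivera.
Loads: Singh 3/3, Rivera 1/2, Fong 2/2, Horvat 1/3 — all within limits.

Yes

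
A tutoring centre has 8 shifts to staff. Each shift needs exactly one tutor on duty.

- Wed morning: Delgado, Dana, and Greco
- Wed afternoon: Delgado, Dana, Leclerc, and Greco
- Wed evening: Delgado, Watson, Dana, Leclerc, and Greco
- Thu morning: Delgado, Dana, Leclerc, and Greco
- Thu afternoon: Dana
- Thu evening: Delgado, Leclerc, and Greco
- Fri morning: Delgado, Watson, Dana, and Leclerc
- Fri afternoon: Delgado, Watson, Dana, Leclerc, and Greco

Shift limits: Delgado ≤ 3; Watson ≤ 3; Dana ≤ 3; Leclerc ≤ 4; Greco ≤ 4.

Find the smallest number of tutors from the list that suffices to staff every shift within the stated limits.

8 slots to fill and no one can take more than 4, so at least ⌈8/4⌉ = 2 tutors are needed.
No set of 2 tutors can cover every shift (each such set leaves at least one shift with no one available or exceeds a cap).
Delgado, Watson, and Dana alone can cover everything: Wed morning→Delgado, Wed afternoon→Delgado, Wed evening→Watson, Thu morning→Dana, Thu afternoon→Dana, Thu evening→Delgado, Fri morning→Watson, Fri afternoon→Watson.

3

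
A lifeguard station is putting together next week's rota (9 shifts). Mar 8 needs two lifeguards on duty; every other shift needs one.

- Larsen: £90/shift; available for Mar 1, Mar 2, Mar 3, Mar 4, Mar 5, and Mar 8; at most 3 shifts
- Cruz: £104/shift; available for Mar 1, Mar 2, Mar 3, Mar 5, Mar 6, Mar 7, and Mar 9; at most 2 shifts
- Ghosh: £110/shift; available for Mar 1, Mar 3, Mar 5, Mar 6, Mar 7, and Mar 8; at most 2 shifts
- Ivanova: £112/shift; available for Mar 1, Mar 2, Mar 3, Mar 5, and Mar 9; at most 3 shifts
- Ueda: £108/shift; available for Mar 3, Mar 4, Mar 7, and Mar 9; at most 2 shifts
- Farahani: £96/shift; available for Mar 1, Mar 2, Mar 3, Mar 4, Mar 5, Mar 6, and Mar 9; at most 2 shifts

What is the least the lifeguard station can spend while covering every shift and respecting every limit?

£996

Mar 8 can only be covered by Larsen and Ghosh, so that assignment is forced.
Picking the cheapest available lifeguard for each shift independently would cost £946, but that ignores the shift limits.
An optimal schedule: Mar 1→Farahani, Mar 2→Larsen, Mar 3→Ueda, Mar 4→Larsen, Mar 5→Cruz, Mar 6→Farahani, Mar 7→Cruz, Mar 8→Larsen+Ghosh, Mar 9→Ueda.
Total: 96 + 90 + 108 + 90 + 104 + 96 + 104 + 90 + 110 + 108 = £996.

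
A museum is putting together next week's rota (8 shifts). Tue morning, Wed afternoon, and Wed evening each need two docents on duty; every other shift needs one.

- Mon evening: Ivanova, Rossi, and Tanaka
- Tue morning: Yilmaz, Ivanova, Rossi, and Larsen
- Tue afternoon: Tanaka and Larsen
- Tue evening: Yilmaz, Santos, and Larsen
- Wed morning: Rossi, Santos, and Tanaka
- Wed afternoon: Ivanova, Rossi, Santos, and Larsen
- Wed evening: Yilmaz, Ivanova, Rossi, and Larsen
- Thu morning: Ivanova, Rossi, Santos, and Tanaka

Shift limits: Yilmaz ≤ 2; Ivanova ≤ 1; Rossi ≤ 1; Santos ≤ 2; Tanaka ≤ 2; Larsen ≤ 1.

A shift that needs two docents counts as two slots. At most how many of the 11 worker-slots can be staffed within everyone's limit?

9

Total capacity across all docents is 2+1+1+2+2+1 = 9, and 11 slots are needed, so at most 9 can be filled.
An assignment achieving 9: Mon evening→Ivanova, Tue morning→Yilmaz+Rossi, Tue afternoon→Tanaka, Tue evening→Yilmaz, Wed morning→Santos, Wed afternoon→Santos+Larsen, Thu morning→Tanaka.
Loads: Yilmaz 2/2, Ivanova 1/1, Rossi 1/1, Santos 2/2, Tanaka 2/2, Larsen 1/1.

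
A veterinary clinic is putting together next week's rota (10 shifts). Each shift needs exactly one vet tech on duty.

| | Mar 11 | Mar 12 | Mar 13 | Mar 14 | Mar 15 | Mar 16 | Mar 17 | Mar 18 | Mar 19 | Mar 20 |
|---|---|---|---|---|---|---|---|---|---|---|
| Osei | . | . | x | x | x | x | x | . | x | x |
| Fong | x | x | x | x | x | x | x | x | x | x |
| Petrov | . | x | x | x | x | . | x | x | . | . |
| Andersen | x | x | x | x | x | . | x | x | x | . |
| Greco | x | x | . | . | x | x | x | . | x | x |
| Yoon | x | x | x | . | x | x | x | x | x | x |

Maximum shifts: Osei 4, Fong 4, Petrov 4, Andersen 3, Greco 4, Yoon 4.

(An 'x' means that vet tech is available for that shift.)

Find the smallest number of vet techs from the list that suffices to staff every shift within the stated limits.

10 slots to fill and no one can take more than 4, so at least ⌈10/4⌉ = 3 vet techs are needed.
Osei, Fong, and Petrov alone can cover everything: Mar 11→Fong, Mar 12→Fong, Mar 13→Osei, Mar 14→Fong, Mar 15→Petrov, Mar 16→Osei, Mar 17→Petrov, Mar 18→Fong, Mar 19→Osei, Mar 20→Osei.

3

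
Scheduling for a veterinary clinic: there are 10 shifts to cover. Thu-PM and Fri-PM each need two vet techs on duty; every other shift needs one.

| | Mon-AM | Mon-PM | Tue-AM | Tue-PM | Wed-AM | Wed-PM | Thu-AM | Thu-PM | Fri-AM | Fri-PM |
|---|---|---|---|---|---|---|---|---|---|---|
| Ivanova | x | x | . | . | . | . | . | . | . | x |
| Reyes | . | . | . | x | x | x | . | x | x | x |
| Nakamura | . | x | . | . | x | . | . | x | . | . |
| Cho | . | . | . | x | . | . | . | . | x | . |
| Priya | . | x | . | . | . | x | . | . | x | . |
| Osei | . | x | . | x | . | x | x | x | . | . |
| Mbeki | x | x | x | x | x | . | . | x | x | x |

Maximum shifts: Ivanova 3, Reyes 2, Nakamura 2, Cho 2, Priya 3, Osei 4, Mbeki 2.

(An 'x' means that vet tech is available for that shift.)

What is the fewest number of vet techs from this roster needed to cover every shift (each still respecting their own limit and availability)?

12 slots to fill and no one can take more than 4, so at least ⌈12/4⌉ = 3 vet techs are needed.
No set of 4 vet techs can cover every shift (each such set leaves at least one shift with no one available or exceeds a cap).
Ivanova, Reyes, Nakamura, Osei, and Mbeki alone can cover everything: Mon-AM→Ivanova, Mon-PM→Ivanova, Tue-AM→Mbeki, Tue-PM→Osei, Wed-AM→Nakamura, Wed-PM→Reyes, Thu-AM→Osei, Thu-PM→Nakamura+Osei, Fri-AM→Reyes, Fri-PM→Ivanova+Mbeki.

5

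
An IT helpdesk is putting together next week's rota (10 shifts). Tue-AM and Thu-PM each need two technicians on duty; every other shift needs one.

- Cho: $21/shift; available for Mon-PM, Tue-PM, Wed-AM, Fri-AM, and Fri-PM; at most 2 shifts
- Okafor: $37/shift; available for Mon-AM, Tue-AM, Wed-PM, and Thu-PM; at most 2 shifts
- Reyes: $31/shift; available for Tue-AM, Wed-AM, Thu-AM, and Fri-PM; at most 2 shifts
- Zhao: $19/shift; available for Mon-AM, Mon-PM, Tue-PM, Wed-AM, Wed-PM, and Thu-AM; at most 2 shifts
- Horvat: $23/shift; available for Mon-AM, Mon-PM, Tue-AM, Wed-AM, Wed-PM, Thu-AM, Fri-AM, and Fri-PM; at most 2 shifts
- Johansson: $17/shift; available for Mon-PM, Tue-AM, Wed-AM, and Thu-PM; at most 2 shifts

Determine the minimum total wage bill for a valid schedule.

Thu-PM can only be covered by Okafor and Johansson, so that assignment is forced.
Picking the cheapest available technician for each shift independently would cost $246, but that ignores the shift limits.
An optimal schedule: Mon-AM→Okafor, Mon-PM→Zhao, Tue-AM→Horvat+Johansson, Tue-PM→Cho, Wed-AM→Horvat, Wed-PM→Zhao, Thu-AM→Reyes, Thu-PM→Okafor+Johansson, Fri-AM→Cho, Fri-PM→Reyes.
Total: 37 + 19 + 23 + 17 + 21 + 23 + 19 + 31 + 37 + 17 + 21 + 31 = $296.

$296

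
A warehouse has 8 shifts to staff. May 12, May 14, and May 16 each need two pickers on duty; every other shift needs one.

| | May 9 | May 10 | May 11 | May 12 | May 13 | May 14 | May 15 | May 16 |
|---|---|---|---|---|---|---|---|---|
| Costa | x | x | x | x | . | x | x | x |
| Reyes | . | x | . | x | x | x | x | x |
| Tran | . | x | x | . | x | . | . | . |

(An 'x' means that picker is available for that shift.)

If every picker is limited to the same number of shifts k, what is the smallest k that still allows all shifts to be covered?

With 3 pickers and 11 worker-slots to fill, someone must work at least ⌈11/3⌉ = 4 shifts, so k ≥ 4.
k = 4 works: May 9→Costa, May 10→Tran, May 11→Tran, May 12→Costa+Reyes, May 13→Tran, May 14→Costa+Reyes, May 15→Reyes, May 16→Costa+Reyes.
Loads: Costa 4, Reyes 4, Tran 3 — all ≤ 4.

4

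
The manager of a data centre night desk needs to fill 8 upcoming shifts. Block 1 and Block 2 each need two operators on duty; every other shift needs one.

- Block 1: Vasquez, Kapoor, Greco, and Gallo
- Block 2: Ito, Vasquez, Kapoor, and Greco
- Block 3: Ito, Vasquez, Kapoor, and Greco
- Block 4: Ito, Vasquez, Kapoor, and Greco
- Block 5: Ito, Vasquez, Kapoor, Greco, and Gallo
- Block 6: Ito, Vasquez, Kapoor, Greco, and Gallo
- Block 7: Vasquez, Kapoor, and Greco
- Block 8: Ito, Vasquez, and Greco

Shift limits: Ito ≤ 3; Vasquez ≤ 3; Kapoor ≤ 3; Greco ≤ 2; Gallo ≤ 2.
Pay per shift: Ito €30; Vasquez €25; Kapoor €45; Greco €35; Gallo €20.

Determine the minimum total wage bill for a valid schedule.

Picking the cheapest available operator for each shift independently would cost €240, but that ignores the shift limits.
An optimal schedule: Block 1→Gallo+Greco, Block 2→Ito+Greco, Block 3→Vasquez, Block 4→Ito, Block 5→Gallo, Block 6→Ito, Block 7→Vasquez, Block 8→Vasquez.
Total: 20 + 35 + 30 + 35 + 25 + 30 + 20 + 30 + 25 + 25 = €275.

€275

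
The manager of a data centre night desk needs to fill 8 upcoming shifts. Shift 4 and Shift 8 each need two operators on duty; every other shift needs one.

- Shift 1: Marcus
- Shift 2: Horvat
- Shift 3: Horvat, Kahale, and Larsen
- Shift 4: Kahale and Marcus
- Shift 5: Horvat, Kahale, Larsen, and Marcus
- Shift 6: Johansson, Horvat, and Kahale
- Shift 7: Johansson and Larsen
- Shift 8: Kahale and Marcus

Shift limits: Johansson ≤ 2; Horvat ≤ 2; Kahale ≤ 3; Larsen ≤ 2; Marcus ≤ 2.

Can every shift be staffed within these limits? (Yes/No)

No

Total capacity is 11 and 10 slots are needed, so capacity alone doesn't rule it out.
Shifts {Shift 1, Shift 4, Shift 8} need 5 worker-slots in total, but the operators available for any of those shifts (Kahale and Marcus) can supply at most 4 among them. So no valid schedule exists.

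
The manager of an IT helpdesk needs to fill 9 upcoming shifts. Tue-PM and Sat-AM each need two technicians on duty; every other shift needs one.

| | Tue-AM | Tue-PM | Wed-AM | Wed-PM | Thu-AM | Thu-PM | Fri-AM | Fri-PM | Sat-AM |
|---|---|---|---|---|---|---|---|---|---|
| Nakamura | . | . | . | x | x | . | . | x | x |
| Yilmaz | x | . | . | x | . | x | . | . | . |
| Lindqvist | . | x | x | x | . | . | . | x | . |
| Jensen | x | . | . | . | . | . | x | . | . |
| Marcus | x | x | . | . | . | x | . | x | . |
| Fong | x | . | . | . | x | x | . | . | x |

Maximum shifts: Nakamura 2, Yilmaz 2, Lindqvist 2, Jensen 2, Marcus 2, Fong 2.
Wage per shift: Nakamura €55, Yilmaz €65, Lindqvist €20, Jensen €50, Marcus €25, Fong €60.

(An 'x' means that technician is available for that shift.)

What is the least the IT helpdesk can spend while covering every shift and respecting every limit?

€485

Tue-PM can only be covered by Lindqvist and Marcus, so that assignment is forced.
Wed-AM can only be covered by Lindqvist, so that assignment is forced.
Fri-AM can only be covered by Jensen, so that assignment is forced.
Picking the cheapest available technician for each shift independently would cost €375, but that ignores the shift limits.
An optimal schedule: Tue-AM→Jensen, Tue-PM→Lindqvist+Marcus, Wed-AM→Lindqvist, Wed-PM→Yilmaz, Thu-AM→Nakamura, Thu-PM→Fong, Fri-AM→Jensen, Fri-PM→Marcus, Sat-AM→Nakamura+Fong.
Total: 50 + 20 + 25 + 20 + 65 + 55 + 60 + 50 + 25 + 55 + 60 = €485.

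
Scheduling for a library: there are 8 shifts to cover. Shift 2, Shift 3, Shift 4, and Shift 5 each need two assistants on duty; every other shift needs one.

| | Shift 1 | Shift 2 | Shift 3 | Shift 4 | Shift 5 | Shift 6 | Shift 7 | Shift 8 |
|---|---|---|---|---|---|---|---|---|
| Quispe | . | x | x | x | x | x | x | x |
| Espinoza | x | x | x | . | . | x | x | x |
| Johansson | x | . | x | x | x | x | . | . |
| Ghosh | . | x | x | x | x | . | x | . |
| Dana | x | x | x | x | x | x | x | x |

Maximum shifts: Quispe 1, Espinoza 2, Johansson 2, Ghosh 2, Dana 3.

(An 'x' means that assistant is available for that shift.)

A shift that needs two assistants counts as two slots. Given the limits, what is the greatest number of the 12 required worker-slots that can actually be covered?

Total capacity across all assistants is 1+2+2+2+3 = 10, and 12 slots are needed, so at most 10 can be filled.
An assignment achieving 10: Shift 1→Espinoza, Shift 2→Espinoza+Ghosh, Shift 4→Johansson+Ghosh, Shift 5→Johansson+Dana, Shift 6→Dana, Shift 7→Dana, Shift 8→Quispe.
Loads: Quispe 1/1, Espinoza 2/2, Johansson 2/2, Ghosh 2/2, Dana 3/3.

10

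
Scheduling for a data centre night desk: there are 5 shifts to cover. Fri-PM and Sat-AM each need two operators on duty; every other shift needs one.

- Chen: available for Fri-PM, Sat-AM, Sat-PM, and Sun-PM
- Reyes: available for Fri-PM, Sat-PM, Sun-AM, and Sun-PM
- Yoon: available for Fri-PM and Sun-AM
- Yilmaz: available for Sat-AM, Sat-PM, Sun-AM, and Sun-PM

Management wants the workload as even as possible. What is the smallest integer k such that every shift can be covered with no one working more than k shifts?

2

With 4 operators and 7 worker-slots to fill, someone must work at least ⌈7/4⌉ = 2 shifts, so k ≥ 2.
k = 2 works: Fri-PM→Chen+Reyes, Sat-AM→Chen+Yilmaz, Sat-PM→Reyes, Sun-AM→Yoon, Sun-PM→Yilmaz.
Loads: Chen 2, Reyes 2, Yoon 1, Yilmaz 2 — all ≤ 2.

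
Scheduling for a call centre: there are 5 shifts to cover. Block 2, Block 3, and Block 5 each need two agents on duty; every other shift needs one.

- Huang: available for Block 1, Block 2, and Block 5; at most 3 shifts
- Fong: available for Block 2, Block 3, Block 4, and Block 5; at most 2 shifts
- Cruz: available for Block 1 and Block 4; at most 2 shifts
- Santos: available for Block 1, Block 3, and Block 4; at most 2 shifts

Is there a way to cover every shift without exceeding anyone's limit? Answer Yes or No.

No

Total capacity is 9 and 8 slots are needed, so capacity alone doesn't rule it out.
Shifts {Block 2, Block 3, Block 5} need 6 worker-slots in total, but the agents available for any of those shifts (Huang, Fong, and Santos) can supply at most 5 among them. So no valid schedule exists.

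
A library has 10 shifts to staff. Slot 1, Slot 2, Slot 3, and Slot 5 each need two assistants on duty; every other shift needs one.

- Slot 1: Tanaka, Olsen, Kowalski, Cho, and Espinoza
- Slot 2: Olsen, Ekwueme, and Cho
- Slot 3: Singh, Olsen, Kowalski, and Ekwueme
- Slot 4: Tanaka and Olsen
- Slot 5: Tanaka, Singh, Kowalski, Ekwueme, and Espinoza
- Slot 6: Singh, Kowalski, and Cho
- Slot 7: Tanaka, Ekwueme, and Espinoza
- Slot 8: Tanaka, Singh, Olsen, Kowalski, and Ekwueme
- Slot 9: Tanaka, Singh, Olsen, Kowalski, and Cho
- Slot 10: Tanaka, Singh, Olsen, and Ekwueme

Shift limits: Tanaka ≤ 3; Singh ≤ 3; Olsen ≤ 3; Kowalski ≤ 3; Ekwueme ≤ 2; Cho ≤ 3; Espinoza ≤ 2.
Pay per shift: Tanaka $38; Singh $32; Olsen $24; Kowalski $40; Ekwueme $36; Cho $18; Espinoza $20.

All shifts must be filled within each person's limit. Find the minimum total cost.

$372

Picking the cheapest available assistant for each shift independently would cost $316, but that ignores the shift limits.
An optimal schedule: Slot 1→Espinoza+Tanaka, Slot 2→Cho+Olsen, Slot 3→Singh+Ekwueme, Slot 4→Olsen, Slot 5→Singh+Ekwueme, Slot 6→Cho, Slot 7→Espinoza, Slot 8→Singh, Slot 9→Cho, Slot 10→Olsen.
Total: 20 + 38 + 18 + 24 + 32 + 36 + 24 + 32 + 36 + 18 + 20 + 32 + 18 + 24 = $372.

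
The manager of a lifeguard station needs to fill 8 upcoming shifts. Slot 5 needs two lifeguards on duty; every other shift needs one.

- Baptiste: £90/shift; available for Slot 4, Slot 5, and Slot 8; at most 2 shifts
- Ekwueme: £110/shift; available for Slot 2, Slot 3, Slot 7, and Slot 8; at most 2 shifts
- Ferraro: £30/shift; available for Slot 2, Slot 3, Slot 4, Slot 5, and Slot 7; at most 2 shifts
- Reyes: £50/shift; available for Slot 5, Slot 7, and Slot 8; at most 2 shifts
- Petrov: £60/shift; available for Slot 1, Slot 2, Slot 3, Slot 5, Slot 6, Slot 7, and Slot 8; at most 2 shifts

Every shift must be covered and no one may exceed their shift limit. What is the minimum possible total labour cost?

£570

Slot 1 can only be covered by Petrov, so that assignment is forced.
Slot 6 can only be covered by Petrov, so that assignment is forced.
Picking the cheapest available lifeguard for each shift independently would cost £370, but that ignores the shift limits.
An optimal schedule: Slot 1→Petrov, Slot 2→Ferraro, Slot 3→Ekwueme, Slot 4→Ferraro, Slot 5→Reyes+Baptiste, Slot 6→Petrov, Slot 7→Reyes, Slot 8→Baptiste.
Total: 60 + 30 + 110 + 30 + 50 + 90 + 60 + 50 + 90 = £570.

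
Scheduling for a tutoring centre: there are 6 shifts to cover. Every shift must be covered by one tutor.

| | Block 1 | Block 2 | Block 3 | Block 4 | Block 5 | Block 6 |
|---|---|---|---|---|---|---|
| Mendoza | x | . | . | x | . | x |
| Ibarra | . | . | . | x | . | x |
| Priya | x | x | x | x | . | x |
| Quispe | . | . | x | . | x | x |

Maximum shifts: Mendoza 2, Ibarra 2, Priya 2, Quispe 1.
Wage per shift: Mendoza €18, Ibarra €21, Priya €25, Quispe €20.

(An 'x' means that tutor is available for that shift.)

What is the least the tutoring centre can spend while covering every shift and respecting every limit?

Block 2 can only be covered by Priya, so that assignment is forced.
Block 5 can only be covered by Quispe, so that assignment is forced.
Picking the cheapest available tutor for each shift independently would cost €119, but that ignores the shift limits.
An optimal schedule: Block 1→Mendoza, Block 2→Priya, Block 3→Priya, Block 4→Mendoza, Block 5→Quispe, Block 6→Ibarra.
Total: 18 + 25 + 25 + 18 + 20 + 21 = €127.

€127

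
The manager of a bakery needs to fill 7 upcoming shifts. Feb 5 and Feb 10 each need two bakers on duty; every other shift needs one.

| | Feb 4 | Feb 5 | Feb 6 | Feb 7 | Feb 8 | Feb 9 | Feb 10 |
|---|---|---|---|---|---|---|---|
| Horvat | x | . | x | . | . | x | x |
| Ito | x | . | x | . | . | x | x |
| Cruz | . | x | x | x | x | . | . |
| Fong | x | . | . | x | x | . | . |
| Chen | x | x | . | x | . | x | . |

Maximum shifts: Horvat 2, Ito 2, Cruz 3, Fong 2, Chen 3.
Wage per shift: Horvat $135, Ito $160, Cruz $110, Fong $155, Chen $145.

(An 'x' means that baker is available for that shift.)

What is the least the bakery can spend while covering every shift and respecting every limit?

Feb 5 can only be covered by Cruz and Chen, so that assignment is forced.
Feb 10 can only be covered by Horvat and Ito, so that assignment is forced.
Picking the cheapest available baker for each shift independently would cost $1150, but that ignores the shift limits.
An optimal schedule: Feb 4→Chen, Feb 5→Cruz+Chen, Feb 6→Cruz, Feb 7→Chen, Feb 8→Cruz, Feb 9→Horvat, Feb 10→Horvat+Ito.
Total: 145 + 110 + 145 + 110 + 145 + 110 + 135 + 135 + 160 = $1195.

$1195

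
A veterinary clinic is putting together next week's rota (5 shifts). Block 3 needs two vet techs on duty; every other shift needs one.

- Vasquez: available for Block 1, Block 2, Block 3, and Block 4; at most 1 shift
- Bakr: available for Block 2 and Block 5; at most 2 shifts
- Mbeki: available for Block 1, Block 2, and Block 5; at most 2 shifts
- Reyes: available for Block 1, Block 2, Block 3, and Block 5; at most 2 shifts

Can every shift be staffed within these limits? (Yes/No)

No

Total capacity is 7 and 6 slots are needed, so capacity alone doesn't rule it out.
Shifts {Block 3, Block 4} need 3 worker-slots in total, but the vet techs available for any of those shifts (Vasquez and Reyes) can supply at most 2 among them. So no valid schedule exists.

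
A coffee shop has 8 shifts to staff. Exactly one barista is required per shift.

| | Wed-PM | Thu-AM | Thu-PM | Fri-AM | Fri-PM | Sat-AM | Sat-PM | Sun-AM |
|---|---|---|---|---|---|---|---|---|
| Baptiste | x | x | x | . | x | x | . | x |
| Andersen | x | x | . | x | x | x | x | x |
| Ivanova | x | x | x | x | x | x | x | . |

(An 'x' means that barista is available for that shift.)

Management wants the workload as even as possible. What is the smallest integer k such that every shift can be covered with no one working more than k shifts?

With 3 baristas and 8 worker-slots to fill, someone must work at least ⌈8/3⌉ = 3 shifts, so k ≥ 3.
k = 3 works: Wed-PM→Baptiste, Thu-AM→Andersen, Thu-PM→Baptiste, Fri-AM→Andersen, Fri-PM→Ivanova, Sat-AM→Ivanova, Sat-PM→Andersen, Sun-AM→Baptiste.
Loads: Baptiste 3, Andersen 3, Ivanova 2 — all ≤ 3.

3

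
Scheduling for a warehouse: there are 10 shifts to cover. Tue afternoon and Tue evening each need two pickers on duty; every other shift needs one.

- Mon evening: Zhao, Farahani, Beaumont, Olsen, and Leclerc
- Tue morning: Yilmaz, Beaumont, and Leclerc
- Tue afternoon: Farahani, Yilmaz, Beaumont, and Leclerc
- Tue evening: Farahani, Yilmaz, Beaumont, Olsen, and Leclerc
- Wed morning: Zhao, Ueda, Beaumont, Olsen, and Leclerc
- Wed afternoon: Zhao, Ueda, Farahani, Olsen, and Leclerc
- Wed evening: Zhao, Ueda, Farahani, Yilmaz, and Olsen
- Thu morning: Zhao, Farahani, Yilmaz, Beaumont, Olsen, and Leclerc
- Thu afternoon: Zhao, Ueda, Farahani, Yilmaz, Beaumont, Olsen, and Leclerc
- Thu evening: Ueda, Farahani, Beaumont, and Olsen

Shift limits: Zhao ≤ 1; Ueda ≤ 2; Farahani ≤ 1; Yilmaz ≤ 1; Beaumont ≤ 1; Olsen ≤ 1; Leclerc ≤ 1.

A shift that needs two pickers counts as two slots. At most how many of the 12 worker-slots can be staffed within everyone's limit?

Total capacity across all pickers is 1+2+1+1+1+1+1 = 8, and 12 slots are needed, so at most 8 can be filled.
An assignment achieving 8: Mon evening→Zhao, Tue morning→Yilmaz, Tue afternoon→Farahani+Beaumont, Tue evening→Olsen+Leclerc, Wed morning→Ueda, Thu evening→Ueda.
Loads: Zhao 1/1, Ueda 2/2, Farahani 1/1, Yilmaz 1/1, Beaumont 1/1, Olsen 1/1, Leclerc 1/1.

8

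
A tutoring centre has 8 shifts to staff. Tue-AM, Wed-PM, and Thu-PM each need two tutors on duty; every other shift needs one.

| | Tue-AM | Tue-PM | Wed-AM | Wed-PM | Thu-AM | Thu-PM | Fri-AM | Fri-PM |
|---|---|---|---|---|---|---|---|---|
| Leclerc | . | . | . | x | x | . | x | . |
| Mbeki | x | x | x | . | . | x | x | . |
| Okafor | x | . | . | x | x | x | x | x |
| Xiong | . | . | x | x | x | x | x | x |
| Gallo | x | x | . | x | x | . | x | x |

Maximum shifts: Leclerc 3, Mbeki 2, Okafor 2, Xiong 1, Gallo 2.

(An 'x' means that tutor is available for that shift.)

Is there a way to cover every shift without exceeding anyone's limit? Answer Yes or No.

Total capacity is 3+2+2+1+2 = 10 but 11 worker-slots are needed — infeasible.

No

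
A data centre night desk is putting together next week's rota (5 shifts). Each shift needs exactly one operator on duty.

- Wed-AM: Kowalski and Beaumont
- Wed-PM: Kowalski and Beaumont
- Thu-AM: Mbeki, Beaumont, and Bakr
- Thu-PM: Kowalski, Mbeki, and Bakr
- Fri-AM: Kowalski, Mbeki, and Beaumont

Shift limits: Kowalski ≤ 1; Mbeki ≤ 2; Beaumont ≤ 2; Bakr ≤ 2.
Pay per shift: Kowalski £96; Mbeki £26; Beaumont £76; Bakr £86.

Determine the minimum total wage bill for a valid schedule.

£290

Picking the cheapest available operator for each shift independently would cost £230, but that ignores the shift limits.
An optimal schedule: Wed-AM→Beaumont, Wed-PM→Beaumont, Thu-AM→Mbeki, Thu-PM→Bakr, Fri-AM→Mbeki.
Total: 76 + 76 + 26 + 86 + 26 = £290.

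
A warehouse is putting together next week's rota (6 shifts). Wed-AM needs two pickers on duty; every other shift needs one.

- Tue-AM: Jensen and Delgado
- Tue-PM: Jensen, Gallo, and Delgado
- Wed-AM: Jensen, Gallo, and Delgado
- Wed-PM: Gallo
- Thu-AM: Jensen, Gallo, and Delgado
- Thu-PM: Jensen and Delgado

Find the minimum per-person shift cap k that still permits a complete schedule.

With 3 pickers and 7 worker-slots to fill, someone must work at least ⌈7/3⌉ = 3 shifts, so k ≥ 3.
k = 3 works: Tue-AM→Jensen, Tue-PM→Jensen, Wed-AM→Gallo+Delgado, Wed-PM→Gallo, Thu-AM→Gallo, Thu-PM→Jensen.
Loads: Jensen 3, Gallo 3, Delgado 1 — all ≤ 3.

3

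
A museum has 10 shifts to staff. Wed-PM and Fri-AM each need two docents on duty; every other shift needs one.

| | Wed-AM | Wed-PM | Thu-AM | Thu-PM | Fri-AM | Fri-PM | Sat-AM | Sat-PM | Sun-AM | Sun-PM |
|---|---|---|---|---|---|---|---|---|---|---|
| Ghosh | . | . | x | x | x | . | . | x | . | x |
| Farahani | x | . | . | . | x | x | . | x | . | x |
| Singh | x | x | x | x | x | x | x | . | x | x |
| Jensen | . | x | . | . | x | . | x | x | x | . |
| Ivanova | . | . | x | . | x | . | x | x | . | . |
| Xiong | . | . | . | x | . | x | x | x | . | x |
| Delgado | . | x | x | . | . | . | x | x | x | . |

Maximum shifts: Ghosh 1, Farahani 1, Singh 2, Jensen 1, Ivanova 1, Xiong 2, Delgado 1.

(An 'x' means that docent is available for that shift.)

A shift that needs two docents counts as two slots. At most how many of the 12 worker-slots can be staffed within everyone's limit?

9

Total capacity across all docents is 1+1+2+1+1+2+1 = 9, and 12 slots are needed, so at most 9 can be filled.
An assignment achieving 9: Wed-AM→Farahani, Wed-PM→Singh+Jensen, Thu-AM→Ivanova, Thu-PM→Ghosh, Fri-PM→Singh, Sat-AM→Xiong, Sun-AM→Delgado, Sun-PM→Xiong.
Loads: Ghosh 1/1, Farahani 1/1, Singh 2/2, Jensen 1/1, Ivanova 1/1, Xiong 2/2, Delgado 1/1.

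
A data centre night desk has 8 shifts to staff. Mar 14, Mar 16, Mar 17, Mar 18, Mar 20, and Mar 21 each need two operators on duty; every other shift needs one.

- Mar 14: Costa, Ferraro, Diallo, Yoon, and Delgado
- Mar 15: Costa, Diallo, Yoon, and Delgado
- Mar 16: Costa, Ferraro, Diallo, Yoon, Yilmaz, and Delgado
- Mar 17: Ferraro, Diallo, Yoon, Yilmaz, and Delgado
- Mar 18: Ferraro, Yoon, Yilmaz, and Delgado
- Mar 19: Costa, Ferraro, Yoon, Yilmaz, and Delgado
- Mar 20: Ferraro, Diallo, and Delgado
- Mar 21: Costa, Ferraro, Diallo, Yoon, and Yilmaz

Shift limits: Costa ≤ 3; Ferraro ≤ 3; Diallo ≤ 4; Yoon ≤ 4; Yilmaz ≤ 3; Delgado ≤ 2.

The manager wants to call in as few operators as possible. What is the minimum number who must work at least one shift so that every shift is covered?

14 slots to fill and no one can take more than 4, so at least ⌈14/4⌉ = 4 operators are needed.
Costa, Ferraro, Diallo, and Yoon alone can cover everything: Mar 14→Costa+Yoon, Mar 15→Costa, Mar 16→Diallo+Yoon, Mar 17→Ferraro+Diallo, Mar 18→Ferraro+Yoon, Mar 19→Costa, Mar 20→Ferraro+Diallo, Mar 21→Diallo+Yoon.

4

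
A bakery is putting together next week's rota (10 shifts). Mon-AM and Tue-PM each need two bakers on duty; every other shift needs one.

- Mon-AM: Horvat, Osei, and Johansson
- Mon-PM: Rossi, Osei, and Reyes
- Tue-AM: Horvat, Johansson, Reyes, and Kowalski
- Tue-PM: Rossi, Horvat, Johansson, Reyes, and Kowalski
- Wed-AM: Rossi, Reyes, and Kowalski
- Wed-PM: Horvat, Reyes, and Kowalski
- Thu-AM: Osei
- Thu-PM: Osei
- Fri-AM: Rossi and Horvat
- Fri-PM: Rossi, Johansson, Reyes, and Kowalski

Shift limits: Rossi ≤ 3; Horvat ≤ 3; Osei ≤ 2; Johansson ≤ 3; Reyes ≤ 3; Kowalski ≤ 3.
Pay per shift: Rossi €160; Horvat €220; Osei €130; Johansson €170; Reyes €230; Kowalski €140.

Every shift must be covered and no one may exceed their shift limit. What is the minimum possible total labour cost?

Thu-AM can only be covered by Osei, so that assignment is forced.
Thu-PM can only be covered by Osei, so that assignment is forced.
Picking the cheapest available baker for each shift independently would cost €1710, but that ignores the shift limits.
An optimal schedule: Mon-AM→Johansson+Horvat, Mon-PM→Rossi, Tue-AM→Kowalski, Tue-PM→Rossi+Johansson, Wed-AM→Kowalski, Wed-PM→Kowalski, Thu-AM→Osei, Thu-PM→Osei, Fri-AM→Rossi, Fri-PM→Johansson.
Total: 170 + 220 + 160 + 140 + 160 + 170 + 140 + 140 + 130 + 130 + 160 + 170 = €1890.

€1890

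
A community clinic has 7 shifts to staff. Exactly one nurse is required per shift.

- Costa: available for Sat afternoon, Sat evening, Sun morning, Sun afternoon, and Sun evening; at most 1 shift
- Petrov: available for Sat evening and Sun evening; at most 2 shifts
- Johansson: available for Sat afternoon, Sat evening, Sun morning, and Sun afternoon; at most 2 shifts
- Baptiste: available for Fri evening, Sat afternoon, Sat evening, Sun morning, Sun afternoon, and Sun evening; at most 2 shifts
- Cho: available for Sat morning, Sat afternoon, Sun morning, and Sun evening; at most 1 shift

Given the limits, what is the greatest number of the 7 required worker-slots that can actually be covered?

Total capacity across all nurses is 1+2+2+2+1 = 8, and 7 slots are needed, so at most 7 can be filled.
An assignment achieving 7: Fri evening→Baptiste, Sat morning→Cho, Sat afternoon→Johansson, Sat evening→Petrov, Sun morning→Johansson, Sun afternoon→Costa, Sun evening→Petrov.
Loads: Costa 1/1, Petrov 2/2, Johansson 2/2, Baptiste 1/2, Cho 1/1.

7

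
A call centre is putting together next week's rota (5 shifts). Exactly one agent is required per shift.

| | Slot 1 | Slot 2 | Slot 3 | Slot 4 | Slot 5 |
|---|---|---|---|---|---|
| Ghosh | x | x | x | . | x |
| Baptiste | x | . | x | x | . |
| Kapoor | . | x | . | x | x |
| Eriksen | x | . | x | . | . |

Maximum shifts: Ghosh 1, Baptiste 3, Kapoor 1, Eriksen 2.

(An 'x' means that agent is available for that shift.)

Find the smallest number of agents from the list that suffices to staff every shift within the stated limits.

3

5 slots to fill and no one can take more than 3, so at least ⌈5/3⌉ = 2 agents are needed.
Shifts {Slot 1, Slot 2, Slot 5} need 3 slots, but among the agents available for them (Ghosh, Baptiste, Kapoor, and Eriksen) any 2 together supply at most 2. So 2 agents are not enough.
Ghosh, Baptiste, and Kapoor alone can cover everything: Slot 1→Baptiste, Slot 2→Ghosh, Slot 3→Baptiste, Slot 4→Baptiste, Slot 5→Kapoor.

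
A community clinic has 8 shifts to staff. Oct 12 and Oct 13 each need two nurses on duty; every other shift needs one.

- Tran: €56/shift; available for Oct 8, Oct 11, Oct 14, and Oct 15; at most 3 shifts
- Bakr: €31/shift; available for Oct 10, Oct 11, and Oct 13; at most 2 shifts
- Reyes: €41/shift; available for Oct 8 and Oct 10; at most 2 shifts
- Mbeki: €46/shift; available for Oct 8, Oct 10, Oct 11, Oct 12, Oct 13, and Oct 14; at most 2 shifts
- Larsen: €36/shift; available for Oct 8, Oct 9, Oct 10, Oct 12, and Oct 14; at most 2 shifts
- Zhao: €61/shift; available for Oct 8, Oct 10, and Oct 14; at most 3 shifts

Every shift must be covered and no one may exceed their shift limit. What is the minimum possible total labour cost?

€420

Oct 9 can only be covered by Larsen, so that assignment is forced.
Oct 12 can only be covered by Mbeki and Larsen, so that assignment is forced.
Oct 13 can only be covered by Bakr and Mbeki, so that assignment is forced.
Picking the cheapest available nurse for each shift independently would cost €385, but that ignores the shift limits.
An optimal schedule: Oct 8→Reyes, Oct 9→Larsen, Oct 10→Reyes, Oct 11→Bakr, Oct 12→Larsen+Mbeki, Oct 13→Bakr+Mbeki, Oct 14→Tran, Oct 15→Tran.
Total: 41 + 36 + 41 + 31 + 36 + 46 + 31 + 46 + 56 + 56 = €420.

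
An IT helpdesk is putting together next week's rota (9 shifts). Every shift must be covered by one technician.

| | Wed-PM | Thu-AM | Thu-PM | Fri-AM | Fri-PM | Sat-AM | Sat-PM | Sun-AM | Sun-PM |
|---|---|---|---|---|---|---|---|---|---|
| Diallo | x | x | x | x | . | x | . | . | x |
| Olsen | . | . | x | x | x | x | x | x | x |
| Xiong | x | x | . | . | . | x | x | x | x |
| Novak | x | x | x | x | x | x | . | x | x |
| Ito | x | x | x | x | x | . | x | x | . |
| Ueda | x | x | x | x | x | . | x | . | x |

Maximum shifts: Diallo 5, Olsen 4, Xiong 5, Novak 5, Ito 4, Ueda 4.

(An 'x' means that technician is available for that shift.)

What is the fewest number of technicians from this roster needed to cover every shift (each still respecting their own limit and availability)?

2

9 slots to fill and no one can take more than 5, so at least ⌈9/5⌉ = 2 technicians are needed.
Diallo and Olsen alone can cover everything: Wed-PM→Diallo, Thu-AM→Diallo, Thu-PM→Diallo, Fri-AM→Diallo, Fri-PM→Olsen, Sat-AM→Diallo, Sat-PM→Olsen, Sun-AM→Olsen, Sun-PM→Olsen.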